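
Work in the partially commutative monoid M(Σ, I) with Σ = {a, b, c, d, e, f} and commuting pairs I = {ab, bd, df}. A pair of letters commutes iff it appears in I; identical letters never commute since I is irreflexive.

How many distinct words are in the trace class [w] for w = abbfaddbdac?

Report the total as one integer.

18

piece 0:a — minimal
piece 1:b — minimal
piece 2:b rests on {1:b}
piece 3:f rests on {0:a, 2:b}
piece 4:a rests on {3:f}
piece 5:d rests on {4:a}
piece 6:d rests on {5:d}
piece 7:b rests on {3:f}
piece 8:d rests on {6:d}
piece 9:a rests on {8:d}
piece 10:c rests on {7:b, 9:a}
minimal pieces: {0:a, 1:b}
ways to finish when only these pieces remain (= sum over removing one remaining piece with nothing left below it):
  1 left: {10}→1
  2 left: {7,10}→1  {9,10}→1
  3 left: {7,9,10}→2  {8,9,10}→1
  4 left: {6,8,9,10}→1  {7,8,9,10}→3
  5 left: {5,6,8,9,10}→1  {6,7,8,9,10}→4
  6 left: {4,5,6,8,9,10}→1  {5,6,7,8,9,10}→5
  7 left: {4,5,6,7,8,9,10}→6
  8 left: {3,4,5,6,7,8,9,10}→6
  9 left: {0,3,4,5,6,7,8,9,10}→6  {2,3,4,5,6,7,8,9,10}→6
  placing 0:a first → 6 extensions
  placing 1:b first → 12 extensions
total linear extensions = 18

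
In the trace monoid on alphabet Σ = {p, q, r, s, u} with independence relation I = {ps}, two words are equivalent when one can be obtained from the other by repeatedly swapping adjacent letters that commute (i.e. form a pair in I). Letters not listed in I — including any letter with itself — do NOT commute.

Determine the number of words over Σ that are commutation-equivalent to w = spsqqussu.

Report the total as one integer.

#0=s has no predecessor
#1=p has no predecessor
#2=s depends on [0:s]
#3=q depends on [1:p, 2:s]
#4=q depends on [3:q]
#5=u depends on [4:q]
#6=s depends on [5:u]
#7=s depends on [6:s]
#8=u depends on [7:s]
sources: [0:s, 1:p]
N(rest) = Σ N(rest − s) over sources s of rest; N(one piece) = 1:
  size 1 → [8]=1
  size 2 → [7,8]=1
  size 3 → [6,7,8]=1
  size 4 → [5,6,7,8]=1
  size 5 → [4,5,6,7,8]=1
  size 6 → [3,4,5,6,7,8]=1
  size 7 → [1,3,4,5,6,7,8]=1  [2,3,4,5,6,7,8]=1
  first=0(s) contributes 2
  first=1(p) contributes 1
|[w]| = 3

3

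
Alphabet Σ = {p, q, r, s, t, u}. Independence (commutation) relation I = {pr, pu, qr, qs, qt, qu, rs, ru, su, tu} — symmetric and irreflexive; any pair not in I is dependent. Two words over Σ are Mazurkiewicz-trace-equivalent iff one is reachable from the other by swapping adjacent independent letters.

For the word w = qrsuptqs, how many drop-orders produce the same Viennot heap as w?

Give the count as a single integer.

208

piece 0:q — minimal
piece 1:r — minimal
piece 2:s — minimal
piece 3:u — minimal
piece 4:p rests on {0:q, 2:s}
piece 5:t rests on {1:r, 4:p}
piece 6:q rests on {4:p}
piece 7:s rests on {5:t}
minimal pieces: {0:q, 1:r, 2:s, 3:u}
ways to finish when only these pieces remain (= sum over removing one remaining piece with nothing left below it):
  1 left: {3}→1  {6}→1  {7}→1
  2 left: {3,6}→2  {3,7}→2  {5,7}→1  {6,7}→2
  3 left: {1,5,7}→1  {3,5,7}→3  {3,6,7}→6  {5,6,7}→3
  4 left: {1,3,5,7}→4  {1,5,6,7}→4  {3,5,6,7}→12  {4,5,6,7}→3
  5 left: {0,4,5,6,7}→3  {1,3,5,6,7}→20  {1,4,5,6,7}→7  {2,4,5,6,7}→3  {3,4,5,6,7}→15
  6 left: {0,1,4,5,6,7}→10  {0,2,4,5,6,7}→6  {0,3,4,5,6,7}→18  {1,2,4,5,6,7}→10  {1,3,4,5,6,7}→42  {2,3,4,5,6,7}→18
  placing 0:q first → 70 extensions
  placing 1:r first → 42 extensions
  placing 2:s first → 70 extensions
  placing 3:u first → 26 extensions
total linear extensions = 208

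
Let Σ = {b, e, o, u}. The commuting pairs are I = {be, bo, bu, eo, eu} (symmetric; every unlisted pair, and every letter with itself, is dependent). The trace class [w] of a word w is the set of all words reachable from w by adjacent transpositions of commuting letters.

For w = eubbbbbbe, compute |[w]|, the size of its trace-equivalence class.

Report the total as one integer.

252

0(e) covers ∅
1(u) covers ∅
2(b) covers ∅
3(b) covers 2:b
4(b) covers 3:b
5(b) covers 4:b
6(b) covers 5:b
7(b) covers 6:b
8(e) covers 0:e
floor of heap: 0:e, 1:u, 2:b
completions by unplaced set U, small U first (add the entries for U minus each lowest piece of U):
  |U|=1: {1}:1  {7}:1  {8}:1
  |U|=2: {0,8}:1  {1,7}:2  {1,8}:2  {6,7}:1  {7,8}:2
  |U|=3: {0,1,8}:3  {0,7,8}:3  {1,6,7}:3  {1,7,8}:6  {5,6,7}:1  {6,7,8}:3
  |U|=4: {0,1,7,8}:12  {0,6,7,8}:6  {1,5,6,7}:4  {1,6,7,8}:12  {4,5,6,7}:1  {5,6,7,8}:4
  |U|=5: {0,1,6,7,8}:30  {0,5,6,7,8}:10  {1,4,5,6,7}:5  {1,5,6,7,8}:20  {3,4,5,6,7}:1  {4,5,6,7,8}:5
  |U|=6: {0,1,5,6,7,8}:60  {0,4,5,6,7,8}:15  {1,3,4,5,6,7}:6  {1,4,5,6,7,8}:30  {2,3,4,5,6,7}:1  {3,4,5,6,7,8}:6
  |U|=7: {0,1,4,5,6,7,8}:105  {0,3,4,5,6,7,8}:21  {1,2,3,4,5,6,7}:7  {1,3,4,5,6,7,8}:42  {2,3,4,5,6,7,8}:7
  start at 0(e): 56
  start at 1(u): 28
  start at 2(b): 168
sum over floor = 252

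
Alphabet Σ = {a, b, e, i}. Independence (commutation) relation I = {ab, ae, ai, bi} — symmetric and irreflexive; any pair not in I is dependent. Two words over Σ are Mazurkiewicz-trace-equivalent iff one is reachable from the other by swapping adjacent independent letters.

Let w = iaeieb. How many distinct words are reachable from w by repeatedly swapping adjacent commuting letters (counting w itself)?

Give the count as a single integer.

6

piece 0:i — minimal
piece 1:a — minimal
piece 2:e rests on {0:i}
piece 3:i rests on {2:e}
piece 4:e rests on {3:i}
piece 5:b rests on {4:e}
minimal pieces: {0:i, 1:a}
ways to finish when only these pieces remain (= sum over removing one remaining piece with nothing left below it):
  1 left: {1}→1  {5}→1
  2 left: {1,5}→2  {4,5}→1
  3 left: {1,4,5}→3  {3,4,5}→1
  4 left: {1,3,4,5}→4  {2,3,4,5}→1
  placing 0:i first → 5 extensions
  placing 1:a first → 1 extensions
total linear extensions = 6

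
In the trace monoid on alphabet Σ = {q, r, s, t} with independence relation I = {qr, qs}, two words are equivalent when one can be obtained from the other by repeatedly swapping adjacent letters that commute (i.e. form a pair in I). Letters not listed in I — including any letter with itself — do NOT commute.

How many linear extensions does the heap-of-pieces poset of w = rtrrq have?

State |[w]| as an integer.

3

#0=r has no predecessor
#1=t depends on [0:r]
#2=r depends on [1:t]
#3=r depends on [2:r]
#4=q depends on [1:t]
sources: [0:r]
N(rest) = Σ N(rest − s) over sources s of rest; N(one piece) = 1:
  size 1 → [3]=1  [4]=1
  size 2 → [2,3]=1  [3,4]=2
  size 3 → [2,3,4]=3
  first=0(r) contributes 3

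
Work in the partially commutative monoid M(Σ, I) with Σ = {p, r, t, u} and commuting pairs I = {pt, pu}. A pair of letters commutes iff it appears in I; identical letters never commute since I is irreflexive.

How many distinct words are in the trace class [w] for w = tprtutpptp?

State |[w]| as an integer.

drop 0:t onto floor
drop 1:p onto floor
drop 2:r onto {0:t, 1:p}
drop 3:t onto {2:r}
drop 4:u onto {3:t}
drop 5:t onto {4:u}
drop 6:p onto {2:r}
drop 7:p onto {6:p}
drop 8:t onto {5:t}
drop 9:p onto {7:p}
ground layer = {0:t, 1:p}
drop-orders for the pieces not yet dropped (sum over which currently-grounded one goes next):
  1 to go: {8} 1  {9} 1
  2 to go: {5,8} 1  {7,9} 1  {8,9} 2
  3 to go: {4,5,8} 1  {5,8,9} 3  {6,7,9} 1  {7,8,9} 3
  4 to go: {3,4,5,8} 1  {4,5,8,9} 4  {5,7,8,9} 6  {6,7,8,9} 4
  5 to go: {3,4,5,8,9} 5  {4,5,7,8,9} 10  {5,6,7,8,9} 10
  6 to go: {3,4,5,7,8,9} 15  {4,5,6,7,8,9} 20
  7 to go: {3,4,5,6,7,8,9} 35
  8 to go: {2,3,4,5,6,7,8,9} 35
  if 0:t drops first: 35 orders
  if 1:p drops first: 35 orders
heap linearizations: 70

70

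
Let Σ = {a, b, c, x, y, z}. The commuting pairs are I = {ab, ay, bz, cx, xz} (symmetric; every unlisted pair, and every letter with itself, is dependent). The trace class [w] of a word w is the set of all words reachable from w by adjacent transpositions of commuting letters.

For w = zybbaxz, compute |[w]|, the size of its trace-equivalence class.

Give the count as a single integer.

13

drop 0:z onto floor
drop 1:y onto {0:z}
drop 2:b onto {1:y}
drop 3:b onto {2:b}
drop 4:a onto {0:z}
drop 5:x onto {3:b, 4:a}
drop 6:z onto {1:y, 4:a}
ground layer = {0:z}
drop-orders for the pieces not yet dropped (sum over which currently-grounded one goes next):
  1 to go: {5} 1  {6} 1
  2 to go: {3,5} 1  {5,6} 2
  3 to go: {2,3,5} 1  {3,5,6} 3  {4,5,6} 2
  4 to go: {2,3,5,6} 4  {3,4,5,6} 5
  5 to go: {1,2,3,5,6} 4  {2,3,4,5,6} 9
  if 0:z drops first: 13 orders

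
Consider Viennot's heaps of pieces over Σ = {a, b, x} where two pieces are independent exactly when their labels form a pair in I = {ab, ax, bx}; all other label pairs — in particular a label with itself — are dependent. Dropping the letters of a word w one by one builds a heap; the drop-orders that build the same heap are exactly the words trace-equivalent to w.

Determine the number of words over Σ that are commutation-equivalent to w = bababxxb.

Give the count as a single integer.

420

0(b) covers ∅
1(a) covers ∅
2(b) covers 0:b
3(a) covers 1:a
4(b) covers 2:b
5(x) covers ∅
6(x) covers 5:x
7(b) covers 4:b
floor of heap: 0:b, 1:a, 5:x
completions by unplaced set U, small U first (add the entries for U minus each lowest piece of U):
  |U|=1: {3}:1  {6}:1  {7}:1
  |U|=2: {1,3}:1  {3,6}:2  {3,7}:2  {4,7}:1  {5,6}:1  {6,7}:2
  |U|=3: {1,3,6}:3  {1,3,7}:3  {2,4,7}:1  {3,4,7}:3  {3,5,6}:3  {3,6,7}:6  {4,6,7}:3  {5,6,7}:3
  |U|=4: {0,2,4,7}:1  {1,3,4,7}:6  {1,3,5,6}:6  {1,3,6,7}:12  {2,3,4,7}:4  {2,4,6,7}:4  {3,4,6,7}:12  {3,5,6,7}:12  {4,5,6,7}:6
  |U|=5: {0,2,3,4,7}:5  {0,2,4,6,7}:5  {1,2,3,4,7}:10  {1,3,4,6,7}:30  {1,3,5,6,7}:30  {2,3,4,6,7}:20  {2,4,5,6,7}:10  {3,4,5,6,7}:30
  |U|=6: {0,1,2,3,4,7}:15  {0,2,3,4,6,7}:30  {0,2,4,5,6,7}:15  {1,2,3,4,6,7}:60  {1,3,4,5,6,7}:90  {2,3,4,5,6,7}:60
  start at 0(b): 210
  start at 1(a): 105
  start at 5(x): 105
sum over floor = 420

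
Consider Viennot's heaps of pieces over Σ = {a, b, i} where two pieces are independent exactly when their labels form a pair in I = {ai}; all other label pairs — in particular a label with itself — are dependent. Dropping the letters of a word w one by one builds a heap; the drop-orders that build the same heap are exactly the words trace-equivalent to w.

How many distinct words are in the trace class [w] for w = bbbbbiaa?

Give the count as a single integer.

piece 0:b — minimal
piece 1:b rests on {0:b}
piece 2:b rests on {1:b}
piece 3:b rests on {2:b}
piece 4:b rests on {3:b}
piece 5:i rests on {4:b}
piece 6:a rests on {4:b}
piece 7:a rests on {6:a}
minimal pieces: {0:b}
ways to finish when only these pieces remain (= sum over removing one remaining piece with nothing left below it):
  1 left: {5}→1  {7}→1
  2 left: {5,7}→2  {6,7}→1
  3 left: {5,6,7}→3
  4 left: {4,5,6,7}→3
  5 left: {3,4,5,6,7}→3
  6 left: {2,3,4,5,6,7}→3
  placing 0:b first → 3 extensions

3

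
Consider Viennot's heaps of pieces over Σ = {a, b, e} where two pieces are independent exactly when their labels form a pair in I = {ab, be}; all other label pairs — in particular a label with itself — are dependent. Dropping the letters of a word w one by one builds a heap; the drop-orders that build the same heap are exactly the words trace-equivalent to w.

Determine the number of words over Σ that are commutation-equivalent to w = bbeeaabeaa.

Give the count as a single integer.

120

#0=b has no predecessor
#1=b depends on [0:b]
#2=e has no predecessor
#3=e depends on [2:e]
#4=a depends on [3:e]
#5=a depends on [4:a]
#6=b depends on [1:b]
#7=e depends on [5:a]
#8=a depends on [7:e]
#9=a depends on [8:a]
sources: [0:b, 2:e]
N(rest) = Σ N(rest − s) over sources s of rest; N(one piece) = 1:
  size 1 → [6]=1  [9]=1
  size 2 → [1,6]=1  [6,9]=2  [8,9]=1
  size 3 → [0,1,6]=1  [1,6,9]=3  [6,8,9]=3  [7,8,9]=1
  size 4 → [0,1,6,9]=4  [1,6,8,9]=6  [5,7,8,9]=1  [6,7,8,9]=4
  size 5 → [0,1,6,8,9]=10  [1,6,7,8,9]=10  [4,5,7,8,9]=1  [5,6,7,8,9]=5
  size 6 → [0,1,6,7,8,9]=20  [1,5,6,7,8,9]=15  [3,4,5,7,8,9]=1  [4,5,6,7,8,9]=6
  size 7 → [0,1,5,6,7,8,9]=35  [1,4,5,6,7,8,9]=21  [2,3,4,5,7,8,9]=1  [3,4,5,6,7,8,9]=7
  size 8 → [0,1,4,5,6,7,8,9]=56  [1,3,4,5,6,7,8,9]=28  [2,3,4,5,6,7,8,9]=8
  first=0(b) contributes 36
  first=2(e) contributes 84
|[w]| = 120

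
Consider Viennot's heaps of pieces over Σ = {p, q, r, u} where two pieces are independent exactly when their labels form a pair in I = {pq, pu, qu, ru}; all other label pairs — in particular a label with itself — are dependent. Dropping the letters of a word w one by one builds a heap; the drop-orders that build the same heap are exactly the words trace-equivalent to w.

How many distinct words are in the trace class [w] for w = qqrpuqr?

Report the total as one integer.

14

#0=q has no predecessor
#1=q depends on [0:q]
#2=r depends on [1:q]
#3=p depends on [2:r]
#4=u has no predecessor
#5=q depends on [2:r]
#6=r depends on [3:p, 5:q]
sources: [0:q, 4:u]
N(rest) = Σ N(rest − s) over sources s of rest; N(one piece) = 1:
  size 1 → [4]=1  [6]=1
  size 2 → [3,6]=1  [4,6]=2  [5,6]=1
  size 3 → [3,4,6]=3  [3,5,6]=2  [4,5,6]=3
  size 4 → [2,3,5,6]=2  [3,4,5,6]=8
  size 5 → [1,2,3,5,6]=2  [2,3,4,5,6]=10
  first=0(q) contributes 12
  first=4(u) contributes 2
|[w]| = 14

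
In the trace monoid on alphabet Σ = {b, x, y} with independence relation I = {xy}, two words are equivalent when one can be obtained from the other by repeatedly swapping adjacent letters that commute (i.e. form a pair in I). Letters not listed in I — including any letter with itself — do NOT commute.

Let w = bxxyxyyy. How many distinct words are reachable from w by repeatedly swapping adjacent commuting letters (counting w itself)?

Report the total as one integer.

drop 0:b onto floor
drop 1:x onto {0:b}
drop 2:x onto {1:x}
drop 3:y onto {0:b}
drop 4:x onto {2:x}
drop 5:y onto {3:y}
drop 6:y onto {5:y}
drop 7:y onto {6:y}
ground layer = {0:b}
drop-orders for the pieces not yet dropped (sum over which currently-grounded one goes next):
  1 to go: {4} 1  {7} 1
  2 to go: {2,4} 1  {4,7} 2  {6,7} 1
  3 to go: {1,2,4} 1  {2,4,7} 3  {4,6,7} 3  {5,6,7} 1
  4 to go: {1,2,4,7} 4  {2,4,6,7} 6  {3,5,6,7} 1  {4,5,6,7} 4
  5 to go: {1,2,4,6,7} 10  {2,4,5,6,7} 10  {3,4,5,6,7} 5
  6 to go: {1,2,4,5,6,7} 20  {2,3,4,5,6,7} 15
  if 0:b drops first: 35 orders

35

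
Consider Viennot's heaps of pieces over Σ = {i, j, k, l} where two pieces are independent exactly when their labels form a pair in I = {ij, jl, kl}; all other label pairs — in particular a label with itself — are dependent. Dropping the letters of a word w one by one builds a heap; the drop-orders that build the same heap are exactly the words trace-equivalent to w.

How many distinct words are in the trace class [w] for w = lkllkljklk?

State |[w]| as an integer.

252

#0=l has no predecessor
#1=k has no predecessor
#2=l depends on [0:l]
#3=l depends on [2:l]
#4=k depends on [1:k]
#5=l depends on [3:l]
#6=j depends on [4:k]
#7=k depends on [6:j]
#8=l depends on [5:l]
#9=k depends on [7:k]
sources: [0:l, 1:k]
N(rest) = Σ N(rest − s) over sources s of rest; N(one piece) = 1:
  size 1 → [8]=1  [9]=1
  size 2 → [5,8]=1  [7,9]=1  [8,9]=2
  size 3 → [3,5,8]=1  [5,8,9]=3  [6,7,9]=1  [7,8,9]=3
  size 4 → [2,3,5,8]=1  [3,5,8,9]=4  [4,6,7,9]=1  [5,7,8,9]=6  [6,7,8,9]=4
  size 5 → [0,2,3,5,8]=1  [1,4,6,7,9]=1  [2,3,5,8,9]=5  [3,5,7,8,9]=10  [4,6,7,8,9]=5  [5,6,7,8,9]=10
  size 6 → [0,2,3,5,8,9]=6  [1,4,6,7,8,9]=6  [2,3,5,7,8,9]=15  [3,5,6,7,8,9]=20  [4,5,6,7,8,9]=15
  size 7 → [0,2,3,5,7,8,9]=21  [1,4,5,6,7,8,9]=21  [2,3,5,6,7,8,9]=35  [3,4,5,6,7,8,9]=35
  size 8 → [0,2,3,5,6,7,8,9]=56  [1,3,4,5,6,7,8,9]=56  [2,3,4,5,6,7,8,9]=70
  first=0(l) contributes 126
  first=1(k) contributes 126
|[w]| = 252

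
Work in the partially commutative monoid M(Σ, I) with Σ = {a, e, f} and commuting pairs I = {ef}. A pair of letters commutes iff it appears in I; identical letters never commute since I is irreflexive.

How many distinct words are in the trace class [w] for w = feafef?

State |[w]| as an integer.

drop 0:f onto floor
drop 1:e onto floor
drop 2:a onto {0:f, 1:e}
drop 3:f onto {2:a}
drop 4:e onto {2:a}
drop 5:f onto {3:f}
ground layer = {0:f, 1:e}
drop-orders for the pieces not yet dropped (sum over which currently-grounded one goes next):
  1 to go: {4} 1  {5} 1
  2 to go: {3,5} 1  {4,5} 2
  3 to go: {3,4,5} 3
  4 to go: {2,3,4,5} 3
  if 0:f drops first: 3 orders
  if 1:e drops first: 3 orders
heap linearizations: 6

6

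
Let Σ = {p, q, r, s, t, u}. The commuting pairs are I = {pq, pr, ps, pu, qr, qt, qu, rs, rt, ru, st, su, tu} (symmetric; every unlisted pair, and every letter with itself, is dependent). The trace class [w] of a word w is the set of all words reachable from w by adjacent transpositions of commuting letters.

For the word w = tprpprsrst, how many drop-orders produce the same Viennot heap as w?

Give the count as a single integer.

#0=t has no predecessor
#1=p depends on [0:t]
#2=r has no predecessor
#3=p depends on [1:p]
#4=p depends on [3:p]
#5=r depends on [2:r]
#6=s has no predecessor
#7=r depends on [5:r]
#8=s depends on [6:s]
#9=t depends on [4:p]
sources: [0:t, 2:r, 6:s]
N(rest) = Σ N(rest − s) over sources s of rest; N(one piece) = 1:
  size 1 → [7]=1  [8]=1  [9]=1
  size 2 → [4,9]=1  [5,7]=1  [6,8]=1  [7,8]=2  [7,9]=2  [8,9]=2
  size 3 → [2,5,7]=1  [3,4,9]=1  [4,7,9]=3  [4,8,9]=3  [5,7,8]=3  [5,7,9]=3  [6,7,8]=3  [6,8,9]=3  [7,8,9]=6
  size 4 → [1,3,4,9]=1  [2,5,7,8]=4  [2,5,7,9]=4  [3,4,7,9]=4  [3,4,8,9]=4  [4,5,7,9]=6  [4,6,8,9]=6  [4,7,8,9]=12  [5,6,7,8]=6  [5,7,8,9]=12  [6,7,8,9]=12
  size 5 → [0,1,3,4,9]=1  [1,3,4,7,9]=5  [1,3,4,8,9]=5  [2,4,5,7,9]=10  [2,5,6,7,8]=10  [2,5,7,8,9]=20  [3,4,5,7,9]=10  [3,4,6,8,9]=10  [3,4,7,8,9]=20  [4,5,7,8,9]=30  [4,6,7,8,9]=30  [5,6,7,8,9]=30
  size 6 → [0,1,3,4,7,9]=6  [0,1,3,4,8,9]=6  [1,3,4,5,7,9]=15  [1,3,4,6,8,9]=15  [1,3,4,7,8,9]=30  [2,3,4,5,7,9]=20  [2,4,5,7,8,9]=60  [2,5,6,7,8,9]=60  [3,4,5,7,8,9]=60  [3,4,6,7,8,9]=60  [4,5,6,7,8,9]=90
  size 7 → [0,1,3,4,5,7,9]=21  [0,1,3,4,6,8,9]=21  [0,1,3,4,7,8,9]=42  [1,2,3,4,5,7,9]=35  [1,3,4,5,7,8,9]=105  [1,3,4,6,7,8,9]=105  [2,3,4,5,7,8,9]=140  [2,4,5,6,7,8,9]=210  [3,4,5,6,7,8,9]=210
  size 8 → [0,1,2,3,4,5,7,9]=56  [0,1,3,4,5,7,8,9]=168  [0,1,3,4,6,7,8,9]=168  [1,2,3,4,5,7,8,9]=280  [1,3,4,5,6,7,8,9]=420  [2,3,4,5,6,7,8,9]=560
  first=0(t) contributes 1260
  first=2(r) contributes 756
  first=6(s) contributes 504
|[w]| = 2520

2520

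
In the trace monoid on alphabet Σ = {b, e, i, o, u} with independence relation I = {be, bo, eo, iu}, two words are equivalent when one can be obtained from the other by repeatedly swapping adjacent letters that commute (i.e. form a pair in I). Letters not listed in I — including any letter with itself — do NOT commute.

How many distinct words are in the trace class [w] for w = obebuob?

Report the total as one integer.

24

piece 0:o — minimal
piece 1:b — minimal
piece 2:e — minimal
piece 3:b rests on {1:b}
piece 4:u rests on {0:o, 2:e, 3:b}
piece 5:o rests on {4:u}
piece 6:b rests on {4:u}
minimal pieces: {0:o, 1:b, 2:e}
ways to finish when only these pieces remain (= sum over removing one remaining piece with nothing left below it):
  1 left: {5}→1  {6}→1
  2 left: {5,6}→2
  3 left: {4,5,6}→2
  4 left: {0,4,5,6}→2  {2,4,5,6}→2  {3,4,5,6}→2
  5 left: {0,2,4,5,6}→4  {0,3,4,5,6}→4  {1,3,4,5,6}→2  {2,3,4,5,6}→4
  placing 0:o first → 6 extensions
  placing 1:b first → 12 extensions
  placing 2:e first → 6 extensions
total linear extensions = 24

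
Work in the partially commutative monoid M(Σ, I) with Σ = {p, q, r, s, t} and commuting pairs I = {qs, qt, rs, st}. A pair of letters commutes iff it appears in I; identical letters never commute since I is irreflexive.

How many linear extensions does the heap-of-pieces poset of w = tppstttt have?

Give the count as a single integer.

5

drop 0:t onto floor
drop 1:p onto {0:t}
drop 2:p onto {1:p}
drop 3:s onto {2:p}
drop 4:t onto {2:p}
drop 5:t onto {4:t}
drop 6:t onto {5:t}
drop 7:t onto {6:t}
ground layer = {0:t}
drop-orders for the pieces not yet dropped (sum over which currently-grounded one goes next):
  1 to go: {3} 1  {7} 1
  2 to go: {3,7} 2  {6,7} 1
  3 to go: {3,6,7} 3  {5,6,7} 1
  4 to go: {3,5,6,7} 4  {4,5,6,7} 1
  5 to go: {3,4,5,6,7} 5
  6 to go: {2,3,4,5,6,7} 5
  if 0:t drops first: 5 orders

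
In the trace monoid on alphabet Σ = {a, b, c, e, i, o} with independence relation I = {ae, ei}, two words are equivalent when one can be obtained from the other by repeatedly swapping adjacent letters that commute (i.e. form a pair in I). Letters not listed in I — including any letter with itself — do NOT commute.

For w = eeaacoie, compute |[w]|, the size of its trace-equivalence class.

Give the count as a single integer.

drop 0:e onto floor
drop 1:e onto {0:e}
drop 2:a onto floor
drop 3:a onto {2:a}
drop 4:c onto {1:e, 3:a}
drop 5:o onto {4:c}
drop 6:i onto {5:o}
drop 7:e onto {5:o}
ground layer = {0:e, 2:a}
drop-orders for the pieces not yet dropped (sum over which currently-grounded one goes next):
  1 to go: {6} 1  {7} 1
  2 to go: {6,7} 2
  3 to go: {5,6,7} 2
  4 to go: {4,5,6,7} 2
  5 to go: {1,4,5,6,7} 2  {3,4,5,6,7} 2
  6 to go: {0,1,4,5,6,7} 2  {1,3,4,5,6,7} 4  {2,3,4,5,6,7} 2
  if 0:e drops first: 6 orders
  if 2:a drops first: 6 orders
heap linearizations: 12

12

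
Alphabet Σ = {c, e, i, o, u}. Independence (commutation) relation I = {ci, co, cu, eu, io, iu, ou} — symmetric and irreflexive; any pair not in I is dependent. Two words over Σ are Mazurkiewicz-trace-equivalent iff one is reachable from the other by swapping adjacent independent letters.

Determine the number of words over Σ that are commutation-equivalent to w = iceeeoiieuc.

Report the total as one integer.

66

piece 0:i — minimal
piece 1:c — minimal
piece 2:e rests on {0:i, 1:c}
piece 3:e rests on {2:e}
piece 4:e rests on {3:e}
piece 5:o rests on {4:e}
piece 6:i rests on {4:e}
piece 7:i rests on {6:i}
piece 8:e rests on {5:o, 7:i}
piece 9:u — minimal
piece 10:c rests on {8:e}
minimal pieces: {0:i, 1:c, 9:u}
ways to finish when only these pieces remain (= sum over removing one remaining piece with nothing left below it):
  1 left: {9}→1  {10}→1
  2 left: {8,10}→1  {9,10}→2
  3 left: {5,8,10}→1  {7,8,10}→1  {8,9,10}→3
  4 left: {5,7,8,10}→2  {5,8,9,10}→4  {6,7,8,10}→1  {7,8,9,10}→4
  5 left: {5,6,7,8,10}→3  {5,7,8,9,10}→10  {6,7,8,9,10}→5
  6 left: {4,5,6,7,8,10}→3  {5,6,7,8,9,10}→18
  7 left: {3,4,5,6,7,8,10}→3  {4,5,6,7,8,9,10}→21
  8 left: {2,3,4,5,6,7,8,10}→3  {3,4,5,6,7,8,9,10}→24
  9 left: {0,2,3,4,5,6,7,8,10}→3  {1,2,3,4,5,6,7,8,10}→3  {2,3,4,5,6,7,8,9,10}→27
  placing 0:i first → 30 extensions
  placing 1:c first → 30 extensions
  placing 9:u first → 6 extensions
total linear extensions = 66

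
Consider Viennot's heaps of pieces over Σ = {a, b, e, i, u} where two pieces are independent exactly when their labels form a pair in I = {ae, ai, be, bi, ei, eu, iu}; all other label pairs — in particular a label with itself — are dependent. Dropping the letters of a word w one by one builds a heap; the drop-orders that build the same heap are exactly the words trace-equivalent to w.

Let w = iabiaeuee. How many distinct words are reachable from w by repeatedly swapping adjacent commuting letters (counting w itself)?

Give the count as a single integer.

1260

piece 0:i — minimal
piece 1:a — minimal
piece 2:b rests on {1:a}
piece 3:i rests on {0:i}
piece 4:a rests on {2:b}
piece 5:e — minimal
piece 6:u rests on {4:a}
piece 7:e rests on {5:e}
piece 8:e rests on {7:e}
minimal pieces: {0:i, 1:a, 5:e}
ways to finish when only these pieces remain (= sum over removing one remaining piece with nothing left below it):
  1 left: {3}→1  {6}→1  {8}→1
  2 left: {0,3}→1  {3,6}→2  {3,8}→2  {4,6}→1  {6,8}→2  {7,8}→1
  3 left: {0,3,6}→3  {0,3,8}→3  {2,4,6}→1  {3,4,6}→3  {3,6,8}→6  {3,7,8}→3  {4,6,8}→3  {5,7,8}→1  {6,7,8}→3
  4 left: {0,3,4,6}→6  {0,3,6,8}→12  {0,3,7,8}→6  {1,2,4,6}→1  {2,3,4,6}→4  {2,4,6,8}→4  {3,4,6,8}→12  {3,5,7,8}→4  {3,6,7,8}→12  {4,6,7,8}→6  {5,6,7,8}→4
  5 left: {0,2,3,4,6}→10  {0,3,4,6,8}→30  {0,3,5,7,8}→10  {0,3,6,7,8}→30  {1,2,3,4,6}→5  {1,2,4,6,8}→5  {2,3,4,6,8}→20  {2,4,6,7,8}→10  {3,4,6,7,8}→30  {3,5,6,7,8}→20  {4,5,6,7,8}→10
  6 left: {0,1,2,3,4,6}→15  {0,2,3,4,6,8}→60  {0,3,4,6,7,8}→90  {0,3,5,6,7,8}→60  {1,2,3,4,6,8}→30  {1,2,4,6,7,8}→15  {2,3,4,6,7,8}→60  {2,4,5,6,7,8}→20  {3,4,5,6,7,8}→60
  7 left: {0,1,2,3,4,6,8}→105  {0,2,3,4,6,7,8}→210  {0,3,4,5,6,7,8}→210  {1,2,3,4,6,7,8}→105  {1,2,4,5,6,7,8}→35  {2,3,4,5,6,7,8}→140
  placing 0:i first → 280 extensions
  placing 1:a first → 560 extensions
  placing 5:e first → 420 extensions
total linear extensions = 1260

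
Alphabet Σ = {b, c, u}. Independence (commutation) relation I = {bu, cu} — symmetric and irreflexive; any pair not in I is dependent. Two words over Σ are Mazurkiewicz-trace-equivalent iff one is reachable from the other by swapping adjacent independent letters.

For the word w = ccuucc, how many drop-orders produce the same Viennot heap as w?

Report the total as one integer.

0(c) covers ∅
1(c) covers 0:c
2(u) covers ∅
3(u) covers 2:u
4(c) covers 1:c
5(c) covers 4:c
floor of heap: 0:c, 2:u
completions by unplaced set U, small U first (add the entries for U minus each lowest piece of U):
  |U|=1: {3}:1  {5}:1
  |U|=2: {2,3}:1  {3,5}:2  {4,5}:1
  |U|=3: {1,4,5}:1  {2,3,5}:3  {3,4,5}:3
  |U|=4: {0,1,4,5}:1  {1,3,4,5}:4  {2,3,4,5}:6
  start at 0(c): 10
  start at 2(u): 5
sum over floor = 15

15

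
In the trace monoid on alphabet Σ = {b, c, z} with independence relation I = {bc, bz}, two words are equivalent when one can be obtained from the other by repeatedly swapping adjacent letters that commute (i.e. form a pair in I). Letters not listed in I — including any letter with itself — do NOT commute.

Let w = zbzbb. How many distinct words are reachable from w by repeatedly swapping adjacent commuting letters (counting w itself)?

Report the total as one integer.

10

piece 0:z — minimal
piece 1:b — minimal
piece 2:z rests on {0:z}
piece 3:b rests on {1:b}
piece 4:b rests on {3:b}
minimal pieces: {0:z, 1:b}
ways to finish when only these pieces remain (= sum over removing one remaining piece with nothing left below it):
  1 left: {2}→1  {4}→1
  2 left: {0,2}→1  {2,4}→2  {3,4}→1
  3 left: {0,2,4}→3  {1,3,4}→1  {2,3,4}→3
  placing 0:z first → 4 extensions
  placing 1:b first → 6 extensions
total linear extensions = 10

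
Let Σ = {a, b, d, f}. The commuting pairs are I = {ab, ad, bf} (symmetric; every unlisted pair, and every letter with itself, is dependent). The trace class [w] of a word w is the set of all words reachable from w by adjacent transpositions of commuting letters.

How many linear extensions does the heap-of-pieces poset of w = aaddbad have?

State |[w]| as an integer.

piece 0:a — minimal
piece 1:a rests on {0:a}
piece 2:d — minimal
piece 3:d rests on {2:d}
piece 4:b rests on {3:d}
piece 5:a rests on {1:a}
piece 6:d rests on {4:b}
minimal pieces: {0:a, 2:d}
ways to finish when only these pieces remain (= sum over removing one remaining piece with nothing left below it):
  1 left: {5}→1  {6}→1
  2 left: {1,5}→1  {4,6}→1  {5,6}→2
  3 left: {0,1,5}→1  {1,5,6}→3  {3,4,6}→1  {4,5,6}→3
  4 left: {0,1,5,6}→4  {1,4,5,6}→6  {2,3,4,6}→1  {3,4,5,6}→4
  5 left: {0,1,4,5,6}→10  {1,3,4,5,6}→10  {2,3,4,5,6}→5
  placing 0:a first → 15 extensions
  placing 2:d first → 20 extensions
total linear extensions = 35

35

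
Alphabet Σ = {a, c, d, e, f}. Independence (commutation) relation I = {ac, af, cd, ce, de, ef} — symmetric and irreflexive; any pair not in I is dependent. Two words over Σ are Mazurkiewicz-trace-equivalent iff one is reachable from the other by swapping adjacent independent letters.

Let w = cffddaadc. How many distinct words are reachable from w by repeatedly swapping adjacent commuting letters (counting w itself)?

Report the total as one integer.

6

drop 0:c onto floor
drop 1:f onto {0:c}
drop 2:f onto {1:f}
drop 3:d onto {2:f}
drop 4:d onto {3:d}
drop 5:a onto {4:d}
drop 6:a onto {5:a}
drop 7:d onto {6:a}
drop 8:c onto {2:f}
ground layer = {0:c}
drop-orders for the pieces not yet dropped (sum over which currently-grounded one goes next):
  1 to go: {7} 1  {8} 1
  2 to go: {6,7} 1  {7,8} 2
  3 to go: {5,6,7} 1  {6,7,8} 3
  4 to go: {4,5,6,7} 1  {5,6,7,8} 4
  5 to go: {3,4,5,6,7} 1  {4,5,6,7,8} 5
  6 to go: {3,4,5,6,7,8} 6
  7 to go: {2,3,4,5,6,7,8} 6
  if 0:c drops first: 6 orders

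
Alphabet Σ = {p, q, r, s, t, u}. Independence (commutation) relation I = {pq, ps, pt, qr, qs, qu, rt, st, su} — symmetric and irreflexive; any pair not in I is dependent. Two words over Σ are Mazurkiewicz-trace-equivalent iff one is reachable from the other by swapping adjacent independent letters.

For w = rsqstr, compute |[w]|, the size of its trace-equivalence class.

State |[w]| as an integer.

0(r) covers ∅
1(s) covers 0:r
2(q) covers ∅
3(s) covers 1:s
4(t) covers 2:q
5(r) covers 3:s
floor of heap: 0:r, 2:q
completions by unplaced set U, small U first (add the entries for U minus each lowest piece of U):
  |U|=1: {4}:1  {5}:1
  |U|=2: {2,4}:1  {3,5}:1  {4,5}:2
  |U|=3: {1,3,5}:1  {2,4,5}:3  {3,4,5}:3
  |U|=4: {0,1,3,5}:1  {1,3,4,5}:4  {2,3,4,5}:6
  start at 0(r): 10
  start at 2(q): 5
sum over floor = 15

15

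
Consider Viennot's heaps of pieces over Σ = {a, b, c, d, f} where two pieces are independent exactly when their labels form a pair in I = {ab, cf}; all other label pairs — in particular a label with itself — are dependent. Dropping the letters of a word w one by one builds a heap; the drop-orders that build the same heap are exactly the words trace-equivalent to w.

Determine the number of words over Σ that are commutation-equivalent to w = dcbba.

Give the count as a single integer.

0(d) covers ∅
1(c) covers 0:d
2(b) covers 1:c
3(b) covers 2:b
4(a) covers 1:c
floor of heap: 0:d
completions by unplaced set U, small U first (add the entries for U minus each lowest piece of U):
  |U|=1: {3}:1  {4}:1
  |U|=2: {2,3}:1  {3,4}:2
  |U|=3: {2,3,4}:3
  start at 0(d): 3

3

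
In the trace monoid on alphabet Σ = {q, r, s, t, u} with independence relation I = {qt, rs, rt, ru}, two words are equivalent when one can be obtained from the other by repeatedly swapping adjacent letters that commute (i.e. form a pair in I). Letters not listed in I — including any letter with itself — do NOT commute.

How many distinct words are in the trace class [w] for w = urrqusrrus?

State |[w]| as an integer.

piece 0:u — minimal
piece 1:r — minimal
piece 2:r rests on {1:r}
piece 3:q rests on {0:u, 2:r}
piece 4:u rests on {3:q}
piece 5:s rests on {4:u}
piece 6:r rests on {3:q}
piece 7:r rests on {6:r}
piece 8:u rests on {5:s}
piece 9:s rests on {8:u}
minimal pieces: {0:u, 1:r}
ways to finish when only these pieces remain (= sum over removing one remaining piece with nothing left below it):
  1 left: {7}→1  {9}→1
  2 left: {6,7}→1  {7,9}→2  {8,9}→1
  3 left: {5,8,9}→1  {6,7,9}→3  {7,8,9}→3
  4 left: {4,5,8,9}→1  {5,7,8,9}→4  {6,7,8,9}→6
  5 left: {4,5,7,8,9}→5  {5,6,7,8,9}→10
  6 left: {4,5,6,7,8,9}→15
  7 left: {3,4,5,6,7,8,9}→15
  8 left: {0,3,4,5,6,7,8,9}→15  {2,3,4,5,6,7,8,9}→15
  placing 0:u first → 15 extensions
  placing 1:r first → 30 extensions
total linear extensions = 45

45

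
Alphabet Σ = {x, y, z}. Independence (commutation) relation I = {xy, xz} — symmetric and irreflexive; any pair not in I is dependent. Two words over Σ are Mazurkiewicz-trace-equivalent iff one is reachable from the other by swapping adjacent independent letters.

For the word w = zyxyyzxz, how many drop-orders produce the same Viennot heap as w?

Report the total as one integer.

0(z) covers ∅
1(y) covers 0:z
2(x) covers ∅
3(y) covers 1:y
4(y) covers 3:y
5(z) covers 4:y
6(x) covers 2:x
7(z) covers 5:z
floor of heap: 0:z, 2:x
completions by unplaced set U, small U first (add the entries for U minus each lowest piece of U):
  |U|=1: {6}:1  {7}:1
  |U|=2: {2,6}:1  {5,7}:1  {6,7}:2
  |U|=3: {2,6,7}:3  {4,5,7}:1  {5,6,7}:3
  |U|=4: {2,5,6,7}:6  {3,4,5,7}:1  {4,5,6,7}:4
  |U|=5: {1,3,4,5,7}:1  {2,4,5,6,7}:10  {3,4,5,6,7}:5
  |U|=6: {0,1,3,4,5,7}:1  {1,3,4,5,6,7}:6  {2,3,4,5,6,7}:15
  start at 0(z): 21
  start at 2(x): 7
sum over floor = 28

28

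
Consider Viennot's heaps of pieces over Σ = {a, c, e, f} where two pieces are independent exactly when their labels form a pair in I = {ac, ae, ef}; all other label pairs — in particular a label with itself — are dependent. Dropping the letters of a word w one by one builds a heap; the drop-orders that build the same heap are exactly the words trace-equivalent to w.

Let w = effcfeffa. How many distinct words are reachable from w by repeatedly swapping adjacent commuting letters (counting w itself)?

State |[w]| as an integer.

piece 0:e — minimal
piece 1:f — minimal
piece 2:f rests on {1:f}
piece 3:c rests on {0:e, 2:f}
piece 4:f rests on {3:c}
piece 5:e rests on {3:c}
piece 6:f rests on {4:f}
piece 7:f rests on {6:f}
piece 8:a rests on {7:f}
minimal pieces: {0:e, 1:f}
ways to finish when only these pieces remain (= sum over removing one remaining piece with nothing left below it):
  1 left: {5}→1  {8}→1
  2 left: {5,8}→2  {7,8}→1
  3 left: {5,7,8}→3  {6,7,8}→1
  4 left: {4,6,7,8}→1  {5,6,7,8}→4
  5 left: {4,5,6,7,8}→5
  6 left: {3,4,5,6,7,8}→5
  7 left: {0,3,4,5,6,7,8}→5  {2,3,4,5,6,7,8}→5
  placing 0:e first → 5 extensions
  placing 1:f first → 10 extensions
total linear extensions = 15

15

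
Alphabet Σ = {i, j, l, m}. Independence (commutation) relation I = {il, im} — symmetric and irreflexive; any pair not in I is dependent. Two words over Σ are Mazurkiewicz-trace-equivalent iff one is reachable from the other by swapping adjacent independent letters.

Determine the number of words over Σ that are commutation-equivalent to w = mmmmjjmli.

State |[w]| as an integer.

3

0(m) covers ∅
1(m) covers 0:m
2(m) covers 1:m
3(m) covers 2:m
4(j) covers 3:m
5(j) covers 4:j
6(m) covers 5:j
7(l) covers 6:m
8(i) covers 5:j
floor of heap: 0:m
completions by unplaced set U, small U first (add the entries for U minus each lowest piece of U):
  |U|=1: {7}:1  {8}:1
  |U|=2: {6,7}:1  {7,8}:2
  |U|=3: {6,7,8}:3
  |U|=4: {5,6,7,8}:3
  |U|=5: {4,5,6,7,8}:3
  |U|=6: {3,4,5,6,7,8}:3
  |U|=7: {2,3,4,5,6,7,8}:3
  start at 0(m): 3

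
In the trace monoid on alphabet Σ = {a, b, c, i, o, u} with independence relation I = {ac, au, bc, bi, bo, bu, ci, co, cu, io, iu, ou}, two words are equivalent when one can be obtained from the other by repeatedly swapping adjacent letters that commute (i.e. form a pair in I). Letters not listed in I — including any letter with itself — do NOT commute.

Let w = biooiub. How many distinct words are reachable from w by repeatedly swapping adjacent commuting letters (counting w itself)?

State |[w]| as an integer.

630

0(b) covers ∅
1(i) covers ∅
2(o) covers ∅
3(o) covers 2:o
4(i) covers 1:i
5(u) covers ∅
6(b) covers 0:b
floor of heap: 0:b, 1:i, 2:o, 5:u
completions by unplaced set U, small U first (add the entries for U minus each lowest piece of U):
  |U|=1: {3}:1  {4}:1  {5}:1  {6}:1
  |U|=2: {0,6}:1  {1,4}:1  {2,3}:1  {3,4}:2  {3,5}:2  {3,6}:2  {4,5}:2  {4,6}:2  {5,6}:2
  |U|=3: {0,3,6}:3  {0,4,6}:3  {0,5,6}:3  {1,3,4}:3  {1,4,5}:3  {1,4,6}:3  {2,3,4}:3  {2,3,5}:3  {2,3,6}:3  {3,4,5}:6  {3,4,6}:6  {3,5,6}:6  {4,5,6}:6
  |U|=4: {0,1,4,6}:6  {0,2,3,6}:6  {0,3,4,6}:12  {0,3,5,6}:12  {0,4,5,6}:12  {1,2,3,4}:6  {1,3,4,5}:12  {1,3,4,6}:12  {1,4,5,6}:12  {2,3,4,5}:12  {2,3,4,6}:12  {2,3,5,6}:12  {3,4,5,6}:24
  |U|=5: {0,1,3,4,6}:30  {0,1,4,5,6}:30  {0,2,3,4,6}:30  {0,2,3,5,6}:30  {0,3,4,5,6}:60  {1,2,3,4,5}:30  {1,2,3,4,6}:30  {1,3,4,5,6}:60  {2,3,4,5,6}:60
  start at 0(b): 180
  start at 1(i): 180
  start at 2(o): 180
  start at 5(u): 90
sum over floor = 630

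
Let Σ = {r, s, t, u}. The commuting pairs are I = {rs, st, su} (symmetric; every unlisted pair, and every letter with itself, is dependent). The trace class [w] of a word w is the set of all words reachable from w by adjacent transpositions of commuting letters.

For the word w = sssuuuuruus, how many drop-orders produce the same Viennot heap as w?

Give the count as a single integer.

piece 0:s — minimal
piece 1:s rests on {0:s}
piece 2:s rests on {1:s}
piece 3:u — minimal
piece 4:u rests on {3:u}
piece 5:u rests on {4:u}
piece 6:u rests on {5:u}
piece 7:r rests on {6:u}
piece 8:u rests on {7:r}
piece 9:u rests on {8:u}
piece 10:s rests on {2:s}
minimal pieces: {0:s, 3:u}
ways to finish when only these pieces remain (= sum over removing one remaining piece with nothing left below it):
  1 left: {9}→1  {10}→1
  2 left: {2,10}→1  {8,9}→1  {9,10}→2
  3 left: {1,2,10}→1  {2,9,10}→3  {7,8,9}→1  {8,9,10}→3
  4 left: {0,1,2,10}→1  {1,2,9,10}→4  {2,8,9,10}→6  {6,7,8,9}→1  {7,8,9,10}→4
  5 left: {0,1,2,9,10}→5  {1,2,8,9,10}→10  {2,7,8,9,10}→10  {5,6,7,8,9}→1  {6,7,8,9,10}→5
  6 left: {0,1,2,8,9,10}→15  {1,2,7,8,9,10}→20  {2,6,7,8,9,10}→15  {4,5,6,7,8,9}→1  {5,6,7,8,9,10}→6
  7 left: {0,1,2,7,8,9,10}→35  {1,2,6,7,8,9,10}→35  {2,5,6,7,8,9,10}→21  {3,4,5,6,7,8,9}→1  {4,5,6,7,8,9,10}→7
  8 left: {0,1,2,6,7,8,9,10}→70  {1,2,5,6,7,8,9,10}→56  {2,4,5,6,7,8,9,10}→28  {3,4,5,6,7,8,9,10}→8
  9 left: {0,1,2,5,6,7,8,9,10}→126  {1,2,4,5,6,7,8,9,10}→84  {2,3,4,5,6,7,8,9,10}→36
  placing 0:s first → 120 extensions
  placing 3:u first → 210 extensions
total linear extensions = 330

330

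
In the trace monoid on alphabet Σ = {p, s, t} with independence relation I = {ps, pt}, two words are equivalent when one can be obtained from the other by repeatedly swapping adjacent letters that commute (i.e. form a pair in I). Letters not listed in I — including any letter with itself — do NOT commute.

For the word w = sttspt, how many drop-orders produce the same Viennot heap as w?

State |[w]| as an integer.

0(s) covers ∅
1(t) covers 0:s
2(t) covers 1:t
3(s) covers 2:t
4(p) covers ∅
5(t) covers 3:s
floor of heap: 0:s, 4:p
completions by unplaced set U, small U first (add the entries for U minus each lowest piece of U):
  |U|=1: {4}:1  {5}:1
  |U|=2: {3,5}:1  {4,5}:2
  |U|=3: {2,3,5}:1  {3,4,5}:3
  |U|=4: {1,2,3,5}:1  {2,3,4,5}:4
  start at 0(s): 5
  start at 4(p): 1
sum over floor = 6

6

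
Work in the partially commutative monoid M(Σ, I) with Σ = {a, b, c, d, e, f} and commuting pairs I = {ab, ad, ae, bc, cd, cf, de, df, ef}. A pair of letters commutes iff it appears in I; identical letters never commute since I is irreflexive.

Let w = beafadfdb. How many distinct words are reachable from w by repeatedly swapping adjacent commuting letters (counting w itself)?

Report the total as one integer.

drop 0:b onto floor
drop 1:e onto {0:b}
drop 2:a onto floor
drop 3:f onto {0:b, 2:a}
drop 4:a onto {3:f}
drop 5:d onto {0:b}
drop 6:f onto {4:a}
drop 7:d onto {5:d}
drop 8:b onto {1:e, 6:f, 7:d}
ground layer = {0:b, 2:a}
drop-orders for the pieces not yet dropped (sum over which currently-grounded one goes next):
  1 to go: {8} 1
  2 to go: {1,8} 1  {6,8} 1  {7,8} 1
  3 to go: {1,6,8} 2  {1,7,8} 2  {4,6,8} 1  {5,7,8} 1  {6,7,8} 2
  4 to go: {1,4,6,8} 3  {1,5,7,8} 3  {1,6,7,8} 6  {3,4,6,8} 1  {4,6,7,8} 3  {5,6,7,8} 3
  5 to go: {1,3,4,6,8} 4  {1,4,6,7,8} 12  {1,5,6,7,8} 12  {2,3,4,6,8} 1  {3,4,6,7,8} 4  {4,5,6,7,8} 6
  6 to go: {1,2,3,4,6,8} 5  {1,3,4,6,7,8} 20  {1,4,5,6,7,8} 30  {2,3,4,6,7,8} 5  {3,4,5,6,7,8} 10
  7 to go: {1,2,3,4,6,7,8} 30  {1,3,4,5,6,7,8} 60  {2,3,4,5,6,7,8} 15
  if 0:b drops first: 105 orders
  if 2:a drops first: 60 orders
heap linearizations: 165

165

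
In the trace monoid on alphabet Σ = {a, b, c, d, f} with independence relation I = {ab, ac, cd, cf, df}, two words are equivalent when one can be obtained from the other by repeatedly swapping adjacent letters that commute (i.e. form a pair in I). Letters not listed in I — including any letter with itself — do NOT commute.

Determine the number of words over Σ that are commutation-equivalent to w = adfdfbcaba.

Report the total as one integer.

drop 0:a onto floor
drop 1:d onto {0:a}
drop 2:f onto {0:a}
drop 3:d onto {1:d}
drop 4:f onto {2:f}
drop 5:b onto {3:d, 4:f}
drop 6:c onto {5:b}
drop 7:a onto {3:d, 4:f}
drop 8:b onto {6:c}
drop 9:a onto {7:a}
ground layer = {0:a}
drop-orders for the pieces not yet dropped (sum over which currently-grounded one goes next):
  1 to go: {8} 1  {9} 1
  2 to go: {6,8} 1  {7,9} 1  {8,9} 2
  3 to go: {5,6,8} 1  {6,8,9} 3  {7,8,9} 3
  4 to go: {5,6,8,9} 4  {6,7,8,9} 6
  5 to go: {5,6,7,8,9} 10
  6 to go: {3,5,6,7,8,9} 10  {4,5,6,7,8,9} 10
  7 to go: {1,3,5,6,7,8,9} 10  {2,4,5,6,7,8,9} 10  {3,4,5,6,7,8,9} 20
  8 to go: {1,3,4,5,6,7,8,9} 30  {2,3,4,5,6,7,8,9} 30
  if 0:a drops first: 60 orders

60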